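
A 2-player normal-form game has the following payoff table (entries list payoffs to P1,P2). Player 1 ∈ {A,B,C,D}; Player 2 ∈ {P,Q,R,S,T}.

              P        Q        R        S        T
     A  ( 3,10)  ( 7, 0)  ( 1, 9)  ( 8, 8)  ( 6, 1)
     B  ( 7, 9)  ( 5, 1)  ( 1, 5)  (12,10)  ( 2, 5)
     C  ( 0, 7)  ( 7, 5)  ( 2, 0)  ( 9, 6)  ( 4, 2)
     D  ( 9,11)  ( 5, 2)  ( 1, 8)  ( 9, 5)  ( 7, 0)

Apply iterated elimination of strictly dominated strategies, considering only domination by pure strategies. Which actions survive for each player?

IESDS → P1:{B,D} P2:{P,S}

P2 drop Q (P beats it: A:10>0 B:9>1 C:7>5 D:11>2)
P2 drop R (P beats it: A:10>9 B:9>5 C:7>0 D:11>8)
P1 drop A (D beats it: P:9>3 S:9>8 T:7>6)
P2 drop T (P beats it: B:9>5 C:7>2 D:11>0)
P1 drop C (B beats it: P:7>0 S:12>9)
P1→{B,D} P2→{P,S}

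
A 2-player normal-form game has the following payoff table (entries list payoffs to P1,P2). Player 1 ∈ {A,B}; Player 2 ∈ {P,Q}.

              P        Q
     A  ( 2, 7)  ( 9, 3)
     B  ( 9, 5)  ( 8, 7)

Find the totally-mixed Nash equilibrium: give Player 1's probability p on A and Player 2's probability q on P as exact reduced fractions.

P1 indiff ⇒ q·2+(1-q)·9 = q·9+(1-q)·8 ⇒ q(-7) = (1-q)(-1) ⇒ q = 1/8
P2 indiff ⇒ p·7+(1-p)·5 = p·3+(1-p)·7 ⇒ p(4) = (1-p)(2) ⇒ p = 1/3

p=1/3, q=1/8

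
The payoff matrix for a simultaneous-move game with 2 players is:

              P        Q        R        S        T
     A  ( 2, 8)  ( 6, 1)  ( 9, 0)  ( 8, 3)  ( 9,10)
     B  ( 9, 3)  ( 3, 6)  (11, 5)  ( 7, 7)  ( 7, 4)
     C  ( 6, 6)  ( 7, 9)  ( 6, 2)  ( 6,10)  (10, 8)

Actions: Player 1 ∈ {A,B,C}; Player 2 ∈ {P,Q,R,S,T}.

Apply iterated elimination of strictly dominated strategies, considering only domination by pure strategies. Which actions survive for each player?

P2 drop P (T beats it: A:10>8 B:4>3 C:8>6)
P2 drop Q (S beats it: A:3>1 B:7>6 C:10>9)
P2 drop R (S beats it: A:3>0 B:7>5 C:10>2)
P1 drop B (A beats it: S:8>7 T:9>7)
P1→{A,C} P2→{S,T}

Survivors P1:{A,C} P2:{S,T}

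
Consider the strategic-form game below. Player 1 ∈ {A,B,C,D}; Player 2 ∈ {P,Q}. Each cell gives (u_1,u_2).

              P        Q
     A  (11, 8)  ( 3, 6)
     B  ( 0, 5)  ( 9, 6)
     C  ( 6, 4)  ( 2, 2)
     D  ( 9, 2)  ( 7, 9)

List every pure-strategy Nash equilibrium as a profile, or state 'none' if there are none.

(A,P): NE
(A,Q): not NE [P1→B gives 9>3; P2→P gives 8>6]
(B,P): not NE [P1→A gives 11>0; P2→Q gives 6>5]
(B,Q): NE
(C,P): not NE [P1→A gives 11>6]
(C,Q): not NE [P1→B gives 9>2; P2→P gives 4>2]
(D,P): not NE [P1→A gives 11>9; P2→Q gives 9>2]
(D,Q): not NE [P1→B gives 9>7]

Nash profiles: (A,P), (B,Q)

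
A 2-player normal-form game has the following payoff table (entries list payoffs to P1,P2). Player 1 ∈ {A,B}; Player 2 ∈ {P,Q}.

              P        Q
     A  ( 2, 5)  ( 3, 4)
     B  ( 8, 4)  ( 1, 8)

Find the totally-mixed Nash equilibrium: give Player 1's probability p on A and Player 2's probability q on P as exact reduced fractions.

P1 indiff ⇒ q·2+(1-q)·3 = q·8+(1-q)·1 ⇒ q(-6) = (1-q)(-2) ⇒ q = 1/4
P2 indiff ⇒ p·5+(1-p)·4 = p·4+(1-p)·8 ⇒ p(1) = (1-p)(4) ⇒ p = 4/5

p=4/5, q=1/4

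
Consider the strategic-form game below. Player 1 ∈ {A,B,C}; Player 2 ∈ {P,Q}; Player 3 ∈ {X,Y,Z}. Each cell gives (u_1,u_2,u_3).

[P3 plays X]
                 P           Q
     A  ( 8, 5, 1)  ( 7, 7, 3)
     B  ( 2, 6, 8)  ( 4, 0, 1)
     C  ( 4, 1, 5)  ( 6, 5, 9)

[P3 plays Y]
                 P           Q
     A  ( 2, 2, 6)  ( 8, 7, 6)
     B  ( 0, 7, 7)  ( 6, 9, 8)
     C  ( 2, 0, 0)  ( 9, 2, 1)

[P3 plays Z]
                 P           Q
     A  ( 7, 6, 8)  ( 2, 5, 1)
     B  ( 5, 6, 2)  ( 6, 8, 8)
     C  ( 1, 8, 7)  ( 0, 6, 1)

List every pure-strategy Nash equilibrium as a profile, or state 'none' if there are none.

(A,P,X): not NE [P2→Q gives 7>5; P3→Z gives 8>1]
(A,P,Y): not NE [P2→Q gives 7>2; P3→Z gives 8>6]
(A,P,Z): NE
(A,Q,X): not NE [P3→Y gives 6>3]
(A,Q,Y): not NE [P1→C gives 9>8]
(A,Q,Z): not NE [P1→B gives 6>2; P2→P gives 6>5; P3→Y gives 6>1]
(B,P,X): not NE [P1→A gives 8>2]
(B,P,Y): not NE [P1→C gives 2>0; P2→Q gives 9>7; P3→X gives 8>7]
(B,P,Z): not NE [P1→A gives 7>5; P2→Q gives 8>6; P3→X gives 8>2]
(B,Q,X): not NE [P1→A gives 7>4; P2→P gives 6>0; P3→Z gives 8>1]
(B,Q,Y): not NE [P1→C gives 9>6]
(B,Q,Z): NE
(C,P,X): not NE [P1→A gives 8>4; P2→Q gives 5>1; P3→Z gives 7>5]
(C,P,Y): not NE [P2→Q gives 2>0; P3→Z gives 7>0]
(C,P,Z): not NE [P1→A gives 7>1]
(C,Q,X): not NE [P1→A gives 7>6]
(C,Q,Y): not NE [P3→X gives 9>1]
(C,Q,Z): not NE [P1→B gives 6>0; P2→P gives 8>6; P3→X gives 9>1]

Nash profiles: (A,P,Z), (B,Q,Z)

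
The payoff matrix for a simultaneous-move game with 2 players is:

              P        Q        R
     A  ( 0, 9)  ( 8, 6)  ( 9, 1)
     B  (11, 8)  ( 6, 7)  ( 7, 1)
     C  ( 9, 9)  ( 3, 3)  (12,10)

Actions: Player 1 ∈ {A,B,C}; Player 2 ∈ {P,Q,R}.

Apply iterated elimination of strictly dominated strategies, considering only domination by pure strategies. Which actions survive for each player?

IESDS → P1:{B,C} P2:{P,R}

P2 drop Q (P beats it: A:9>6 B:8>7 C:9>3)
P1 drop A (C beats it: P:9>0 R:12>9)
P1→{B,C} P2→{P,R}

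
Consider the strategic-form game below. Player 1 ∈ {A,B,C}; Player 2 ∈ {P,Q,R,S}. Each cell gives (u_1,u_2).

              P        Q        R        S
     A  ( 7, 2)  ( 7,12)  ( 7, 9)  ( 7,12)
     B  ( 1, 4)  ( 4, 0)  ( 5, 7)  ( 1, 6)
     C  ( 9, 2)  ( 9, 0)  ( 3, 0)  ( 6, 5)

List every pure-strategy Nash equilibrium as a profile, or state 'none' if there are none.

PSNE = {(A,S)}

(A,P): not NE [P1→C gives 9>7; P2→S gives 12>2]
(A,Q): not NE [P1→C gives 9>7]
(A,R): not NE [P2→S gives 12>9]
(A,S): NE
(B,P): not NE [P1→C gives 9>1; P2→R gives 7>4]
(B,Q): not NE [P1→C gives 9>4; P2→R gives 7>0]
(B,R): not NE [P1→A gives 7>5]
(B,S): not NE [P1→A gives 7>1; P2→R gives 7>6]
(C,P): not NE [P2→S gives 5>2]
(C,Q): not NE [P2→S gives 5>0]
(C,R): not NE [P1→A gives 7>3; P2→S gives 5>0]
(C,S): not NE [P1→A gives 7>6]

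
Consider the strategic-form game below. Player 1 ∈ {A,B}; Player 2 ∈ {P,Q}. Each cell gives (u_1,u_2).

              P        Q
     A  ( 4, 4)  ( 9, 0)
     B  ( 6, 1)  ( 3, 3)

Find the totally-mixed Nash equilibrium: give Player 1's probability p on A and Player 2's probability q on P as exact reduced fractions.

(p,q) = (1/3, 3/4)

P1 indiff ⇒ q·4+(1-q)·9 = q·6+(1-q)·3 ⇒ q(-2) = (1-q)(-6) ⇒ q = 3/4
P2 indiff ⇒ p·4+(1-p)·1 = p·0+(1-p)·3 ⇒ p(4) = (1-p)(2) ⇒ p = 1/3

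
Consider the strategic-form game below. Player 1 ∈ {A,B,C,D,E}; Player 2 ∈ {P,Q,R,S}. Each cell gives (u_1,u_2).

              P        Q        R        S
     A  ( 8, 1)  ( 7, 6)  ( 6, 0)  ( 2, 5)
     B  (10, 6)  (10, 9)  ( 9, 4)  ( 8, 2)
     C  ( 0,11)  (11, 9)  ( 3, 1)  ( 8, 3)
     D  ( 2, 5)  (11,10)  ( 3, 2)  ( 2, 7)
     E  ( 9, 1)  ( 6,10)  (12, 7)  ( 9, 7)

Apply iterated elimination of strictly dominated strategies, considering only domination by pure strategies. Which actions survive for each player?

IESDS → P1:{B,C,D} P2:{P,Q}

P1 drop A (B beats it: P:10>8 Q:10>7 R:9>6 S:8>2)
P2 drop R (Q beats it: B:9>4 C:9>1 D:10>2 E:10>7)
P2 drop S (Q beats it: B:9>2 C:9>3 D:10>7 E:10>7)
P1 drop E (B beats it: P:10>9 Q:10>6)
P1→{B,C,D} P2→{P,Q}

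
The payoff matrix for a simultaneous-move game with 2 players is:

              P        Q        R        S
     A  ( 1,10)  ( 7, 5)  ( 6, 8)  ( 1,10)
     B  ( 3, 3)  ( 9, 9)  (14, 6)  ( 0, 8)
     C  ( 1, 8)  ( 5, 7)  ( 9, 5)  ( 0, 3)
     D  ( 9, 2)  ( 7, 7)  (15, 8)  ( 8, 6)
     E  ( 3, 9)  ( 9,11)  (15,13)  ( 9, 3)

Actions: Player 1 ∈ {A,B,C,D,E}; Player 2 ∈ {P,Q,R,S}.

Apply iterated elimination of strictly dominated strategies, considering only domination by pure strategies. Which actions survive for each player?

P1 drop A (E beats it: P:3>1 Q:9>7 R:15>6 S:9>1)
P1 drop C (D beats it: P:9>1 Q:7>5 R:15>9 S:8>0)
P2 drop P (Q beats it: B:9>3 D:7>2 E:11>9)
P2 drop S (Q beats it: B:9>8 D:7>6 E:11>3)
P1→{B,D,E} P2→{Q,R}

IESDS → P1:{B,D,E} P2:{Q,R}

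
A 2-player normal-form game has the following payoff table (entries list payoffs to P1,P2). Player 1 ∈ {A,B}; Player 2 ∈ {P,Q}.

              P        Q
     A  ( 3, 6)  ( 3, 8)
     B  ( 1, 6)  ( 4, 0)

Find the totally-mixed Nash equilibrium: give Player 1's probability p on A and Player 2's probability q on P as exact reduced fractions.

P1 indiff ⇒ q·3+(1-q)·3 = q·1+(1-q)·4 ⇒ q(2) = (1-q)(1) ⇒ q = 1/3
P2 indiff ⇒ p·6+(1-p)·6 = p·8+(1-p)·0 ⇒ p(-2) = (1-p)(-6) ⇒ p = 3/4

p=3/4, q=1/3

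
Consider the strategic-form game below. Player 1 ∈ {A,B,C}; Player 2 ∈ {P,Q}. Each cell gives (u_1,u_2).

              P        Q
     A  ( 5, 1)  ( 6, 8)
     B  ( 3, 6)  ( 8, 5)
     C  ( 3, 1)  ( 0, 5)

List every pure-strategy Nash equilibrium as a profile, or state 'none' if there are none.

No pure NE.

(A,P): not NE [P2→Q gives 8>1]
(A,Q): not NE [P1→B gives 8>6]
(B,P): not NE [P1→A gives 5>3]
(B,Q): not NE [P2→P gives 6>5]
(C,P): not NE [P1→A gives 5>3; P2→Q gives 5>1]
(C,Q): not NE [P1→B gives 8>0]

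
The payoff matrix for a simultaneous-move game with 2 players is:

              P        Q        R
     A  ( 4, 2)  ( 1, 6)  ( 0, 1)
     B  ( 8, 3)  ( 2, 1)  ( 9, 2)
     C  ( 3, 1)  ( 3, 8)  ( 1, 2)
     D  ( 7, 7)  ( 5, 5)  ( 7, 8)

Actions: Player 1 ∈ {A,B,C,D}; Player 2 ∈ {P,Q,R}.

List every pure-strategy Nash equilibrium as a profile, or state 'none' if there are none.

(A,P): not NE [P1→B gives 8>4; P2→Q gives 6>2]
(A,Q): not NE [P1→D gives 5>1]
(A,R): not NE [P1→B gives 9>0; P2→Q gives 6>1]
(B,P): NE
(B,Q): not NE [P1→D gives 5>2; P2→P gives 3>1]
(B,R): not NE [P2→P gives 3>2]
(C,P): not NE [P1→B gives 8>3; P2→Q gives 8>1]
(C,Q): not NE [P1→D gives 5>3]
(C,R): not NE [P1→B gives 9>1; P2→Q gives 8>2]
(D,P): not NE [P1→B gives 8>7; P2→R gives 8>7]
(D,Q): not NE [P2→R gives 8>5]
(D,R): not NE [P1→B gives 9>7]

Nash profiles: (B,P)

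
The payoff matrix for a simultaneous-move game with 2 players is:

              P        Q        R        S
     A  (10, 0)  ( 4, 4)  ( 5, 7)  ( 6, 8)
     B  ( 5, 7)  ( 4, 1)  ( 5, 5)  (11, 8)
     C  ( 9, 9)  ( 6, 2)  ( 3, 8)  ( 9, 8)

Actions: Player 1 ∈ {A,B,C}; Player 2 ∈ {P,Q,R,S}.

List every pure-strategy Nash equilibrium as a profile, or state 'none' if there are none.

(A,P): not NE [P2→S gives 8>0]
(A,Q): not NE [P1→C gives 6>4; P2→S gives 8>4]
(A,R): not NE [P2→S gives 8>7]
(A,S): not NE [P1→B gives 11>6]
(B,P): not NE [P1→A gives 10>5; P2→S gives 8>7]
(B,Q): not NE [P1→C gives 6>4; P2→S gives 8>1]
(B,R): not NE [P2→S gives 8>5]
(B,S): NE
(C,P): not NE [P1→A gives 10>9]
(C,Q): not NE [P2→P gives 9>2]
(C,R): not NE [P1→B gives 5>3; P2→P gives 9>8]
(C,S): not NE [P1→B gives 11>9; P2→P gives 9>8]

NE set: (B,S)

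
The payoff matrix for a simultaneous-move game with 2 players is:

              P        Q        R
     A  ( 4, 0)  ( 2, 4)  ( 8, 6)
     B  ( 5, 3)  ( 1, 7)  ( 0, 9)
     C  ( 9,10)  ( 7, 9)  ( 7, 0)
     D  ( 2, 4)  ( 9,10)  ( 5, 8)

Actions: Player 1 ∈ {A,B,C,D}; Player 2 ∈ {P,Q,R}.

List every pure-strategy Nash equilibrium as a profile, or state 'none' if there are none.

Nash profiles: (A,R), (C,P), (D,Q)

(A,P): not NE [P1→C gives 9>4; P2→R gives 6>0]
(A,Q): not NE [P1→D gives 9>2; P2→R gives 6>4]
(A,R): NE
(B,P): not NE [P1→C gives 9>5; P2→R gives 9>3]
(B,Q): not NE [P1→D gives 9>1; P2→R gives 9>7]
(B,R): not NE [P1→A gives 8>0]
(C,P): NE
(C,Q): not NE [P1→D gives 9>7; P2→P gives 10>9]
(C,R): not NE [P1→A gives 8>7; P2→P gives 10>0]
(D,P): not NE [P1→C gives 9>2; P2→Q gives 10>4]
(D,Q): NE
(D,R): not NE [P1→A gives 8>5; P2→Q gives 10>8]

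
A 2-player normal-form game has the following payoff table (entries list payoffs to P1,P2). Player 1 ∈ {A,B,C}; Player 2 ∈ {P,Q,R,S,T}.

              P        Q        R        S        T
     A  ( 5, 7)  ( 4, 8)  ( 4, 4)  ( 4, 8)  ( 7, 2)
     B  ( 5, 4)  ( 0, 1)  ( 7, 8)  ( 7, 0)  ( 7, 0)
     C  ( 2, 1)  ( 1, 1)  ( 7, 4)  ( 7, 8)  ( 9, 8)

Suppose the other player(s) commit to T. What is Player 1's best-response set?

argmax u_1 = {C}

u_1(A vs T) = 7
u_1(B vs T) = 7
u_1(C vs T) = 9
max payoff 9 at {C}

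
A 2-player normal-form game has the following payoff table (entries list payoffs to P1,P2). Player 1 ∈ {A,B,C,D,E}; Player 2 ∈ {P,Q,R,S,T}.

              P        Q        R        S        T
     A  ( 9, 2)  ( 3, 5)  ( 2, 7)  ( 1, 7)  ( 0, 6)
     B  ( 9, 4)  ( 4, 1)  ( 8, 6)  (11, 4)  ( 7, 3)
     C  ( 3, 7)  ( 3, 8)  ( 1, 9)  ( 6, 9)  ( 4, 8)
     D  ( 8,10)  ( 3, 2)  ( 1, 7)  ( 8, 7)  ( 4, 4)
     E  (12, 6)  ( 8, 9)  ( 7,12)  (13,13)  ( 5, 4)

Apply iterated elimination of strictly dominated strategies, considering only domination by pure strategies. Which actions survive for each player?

Remaining: P1:{B,E} P2:{R,S}

P1 drop A (E beats it: P:12>9 Q:8>3 R:7>2 S:13>1 T:5>0)
P1 drop C (B beats it: P:9>3 Q:4>3 R:8>1 S:11>6 T:7>4)
P1 drop D (B beats it: P:9>8 Q:4>3 R:8>1 S:11>8 T:7>4)
P2 drop P (R beats it: B:6>4 E:12>6)
P2 drop Q (R beats it: B:6>1 E:12>9)
P2 drop T (R beats it: B:6>3 E:12>4)
P1→{B,E} P2→{R,S}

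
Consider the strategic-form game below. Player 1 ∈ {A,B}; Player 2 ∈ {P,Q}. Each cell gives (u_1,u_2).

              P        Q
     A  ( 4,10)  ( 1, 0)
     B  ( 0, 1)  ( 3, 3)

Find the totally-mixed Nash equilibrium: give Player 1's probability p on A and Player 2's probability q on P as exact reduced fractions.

(p,q) = (1/6, 1/3)

P1 indiff ⇒ q·4+(1-q)·1 = q·0+(1-q)·3 ⇒ q(4) = (1-q)(2) ⇒ q = 1/3
P2 indiff ⇒ p·10+(1-p)·1 = p·0+(1-p)·3 ⇒ p(10) = (1-p)(2) ⇒ p = 1/6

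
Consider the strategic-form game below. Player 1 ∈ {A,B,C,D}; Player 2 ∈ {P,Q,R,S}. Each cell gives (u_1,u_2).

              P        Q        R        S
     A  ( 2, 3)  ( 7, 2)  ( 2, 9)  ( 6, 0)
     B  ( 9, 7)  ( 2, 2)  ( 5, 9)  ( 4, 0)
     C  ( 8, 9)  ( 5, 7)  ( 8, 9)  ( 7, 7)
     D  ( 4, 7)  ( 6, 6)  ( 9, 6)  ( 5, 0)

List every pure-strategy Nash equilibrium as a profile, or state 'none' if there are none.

(A,P): not NE [P1→B gives 9>2; P2→R gives 9>3]
(A,Q): not NE [P2→R gives 9>2]
(A,R): not NE [P1→D gives 9>2]
(A,S): not NE [P1→C gives 7>6; P2→R gives 9>0]
(B,P): not NE [P2→R gives 9>7]
(B,Q): not NE [P1→A gives 7>2; P2→R gives 9>2]
(B,R): not NE [P1→D gives 9>5]
(B,S): not NE [P1→C gives 7>4; P2→R gives 9>0]
(C,P): not NE [P1→B gives 9>8]
(C,Q): not NE [P1→A gives 7>5; P2→R gives 9>7]
(C,R): not NE [P1→D gives 9>8]
(C,S): not NE [P2→R gives 9>7]
(D,P): not NE [P1→B gives 9>4]
(D,Q): not NE [P1→A gives 7>6; P2→P gives 7>6]
(D,R): not NE [P2→P gives 7>6]
(D,S): not NE [P1→C gives 7>5; P2→P gives 7>0]

PSNE: ∅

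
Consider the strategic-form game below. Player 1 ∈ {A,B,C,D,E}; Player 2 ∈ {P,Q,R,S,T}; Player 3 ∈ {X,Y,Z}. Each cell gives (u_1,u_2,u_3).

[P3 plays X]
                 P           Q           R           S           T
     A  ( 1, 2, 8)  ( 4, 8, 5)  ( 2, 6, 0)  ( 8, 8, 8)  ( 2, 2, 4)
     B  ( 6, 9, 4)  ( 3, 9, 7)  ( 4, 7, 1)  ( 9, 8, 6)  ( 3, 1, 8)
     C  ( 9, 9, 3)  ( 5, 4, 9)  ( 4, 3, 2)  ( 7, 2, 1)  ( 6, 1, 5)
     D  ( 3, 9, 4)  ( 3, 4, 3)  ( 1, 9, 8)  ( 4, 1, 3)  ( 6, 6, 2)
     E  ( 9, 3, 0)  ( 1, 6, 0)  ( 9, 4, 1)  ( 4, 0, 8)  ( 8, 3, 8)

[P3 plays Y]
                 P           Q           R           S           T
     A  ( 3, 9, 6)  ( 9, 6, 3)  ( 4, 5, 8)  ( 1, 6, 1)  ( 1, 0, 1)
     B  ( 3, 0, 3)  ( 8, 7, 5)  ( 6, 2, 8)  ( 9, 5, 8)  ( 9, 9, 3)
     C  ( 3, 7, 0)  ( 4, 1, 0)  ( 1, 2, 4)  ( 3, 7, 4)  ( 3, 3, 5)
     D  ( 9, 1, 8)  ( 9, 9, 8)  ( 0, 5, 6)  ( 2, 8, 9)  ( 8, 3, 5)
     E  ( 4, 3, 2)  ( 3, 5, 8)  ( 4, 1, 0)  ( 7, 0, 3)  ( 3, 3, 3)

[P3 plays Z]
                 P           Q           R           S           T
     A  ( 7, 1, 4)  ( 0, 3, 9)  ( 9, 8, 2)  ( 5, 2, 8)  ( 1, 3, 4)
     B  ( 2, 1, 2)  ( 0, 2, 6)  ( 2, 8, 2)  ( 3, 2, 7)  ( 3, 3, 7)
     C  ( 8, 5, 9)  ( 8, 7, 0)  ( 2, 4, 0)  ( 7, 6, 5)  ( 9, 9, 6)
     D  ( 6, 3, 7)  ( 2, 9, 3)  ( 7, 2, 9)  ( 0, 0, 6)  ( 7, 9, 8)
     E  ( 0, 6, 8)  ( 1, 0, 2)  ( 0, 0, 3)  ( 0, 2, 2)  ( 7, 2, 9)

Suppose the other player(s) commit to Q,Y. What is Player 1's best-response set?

u_1(A vs Q,Y) = 9
u_1(B vs Q,Y) = 8
u_1(C vs Q,Y) = 4
u_1(D vs Q,Y) = 9
u_1(E vs Q,Y) = 3
max payoff 9 at {A,D}

BR_1 = {A,D}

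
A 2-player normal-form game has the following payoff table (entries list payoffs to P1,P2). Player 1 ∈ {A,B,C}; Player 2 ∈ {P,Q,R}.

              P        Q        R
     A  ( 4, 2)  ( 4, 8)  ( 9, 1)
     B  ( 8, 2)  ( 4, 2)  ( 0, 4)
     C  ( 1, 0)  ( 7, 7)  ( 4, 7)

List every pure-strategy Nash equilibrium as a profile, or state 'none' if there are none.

Nash profiles: (C,Q)

(A,P): not NE [P1→B gives 8>4; P2→Q gives 8>2]
(A,Q): not NE [P1→C gives 7>4]
(A,R): not NE [P2→Q gives 8>1]
(B,P): not NE [P2→R gives 4>2]
(B,Q): not NE [P1→C gives 7>4; P2→R gives 4>2]
(B,R): not NE [P1→A gives 9>0]
(C,P): not NE [P1→B gives 8>1; P2→R gives 7>0]
(C,Q): NE
(C,R): not NE [P1→A gives 9>4]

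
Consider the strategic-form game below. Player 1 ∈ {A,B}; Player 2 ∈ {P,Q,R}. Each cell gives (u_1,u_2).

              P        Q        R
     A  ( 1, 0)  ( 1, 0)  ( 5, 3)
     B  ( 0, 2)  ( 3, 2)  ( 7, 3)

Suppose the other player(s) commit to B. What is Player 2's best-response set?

u_2(P vs B) = 2
u_2(Q vs B) = 2
u_2(R vs B) = 3
max payoff 3 at {R}

argmax u_2 = {R}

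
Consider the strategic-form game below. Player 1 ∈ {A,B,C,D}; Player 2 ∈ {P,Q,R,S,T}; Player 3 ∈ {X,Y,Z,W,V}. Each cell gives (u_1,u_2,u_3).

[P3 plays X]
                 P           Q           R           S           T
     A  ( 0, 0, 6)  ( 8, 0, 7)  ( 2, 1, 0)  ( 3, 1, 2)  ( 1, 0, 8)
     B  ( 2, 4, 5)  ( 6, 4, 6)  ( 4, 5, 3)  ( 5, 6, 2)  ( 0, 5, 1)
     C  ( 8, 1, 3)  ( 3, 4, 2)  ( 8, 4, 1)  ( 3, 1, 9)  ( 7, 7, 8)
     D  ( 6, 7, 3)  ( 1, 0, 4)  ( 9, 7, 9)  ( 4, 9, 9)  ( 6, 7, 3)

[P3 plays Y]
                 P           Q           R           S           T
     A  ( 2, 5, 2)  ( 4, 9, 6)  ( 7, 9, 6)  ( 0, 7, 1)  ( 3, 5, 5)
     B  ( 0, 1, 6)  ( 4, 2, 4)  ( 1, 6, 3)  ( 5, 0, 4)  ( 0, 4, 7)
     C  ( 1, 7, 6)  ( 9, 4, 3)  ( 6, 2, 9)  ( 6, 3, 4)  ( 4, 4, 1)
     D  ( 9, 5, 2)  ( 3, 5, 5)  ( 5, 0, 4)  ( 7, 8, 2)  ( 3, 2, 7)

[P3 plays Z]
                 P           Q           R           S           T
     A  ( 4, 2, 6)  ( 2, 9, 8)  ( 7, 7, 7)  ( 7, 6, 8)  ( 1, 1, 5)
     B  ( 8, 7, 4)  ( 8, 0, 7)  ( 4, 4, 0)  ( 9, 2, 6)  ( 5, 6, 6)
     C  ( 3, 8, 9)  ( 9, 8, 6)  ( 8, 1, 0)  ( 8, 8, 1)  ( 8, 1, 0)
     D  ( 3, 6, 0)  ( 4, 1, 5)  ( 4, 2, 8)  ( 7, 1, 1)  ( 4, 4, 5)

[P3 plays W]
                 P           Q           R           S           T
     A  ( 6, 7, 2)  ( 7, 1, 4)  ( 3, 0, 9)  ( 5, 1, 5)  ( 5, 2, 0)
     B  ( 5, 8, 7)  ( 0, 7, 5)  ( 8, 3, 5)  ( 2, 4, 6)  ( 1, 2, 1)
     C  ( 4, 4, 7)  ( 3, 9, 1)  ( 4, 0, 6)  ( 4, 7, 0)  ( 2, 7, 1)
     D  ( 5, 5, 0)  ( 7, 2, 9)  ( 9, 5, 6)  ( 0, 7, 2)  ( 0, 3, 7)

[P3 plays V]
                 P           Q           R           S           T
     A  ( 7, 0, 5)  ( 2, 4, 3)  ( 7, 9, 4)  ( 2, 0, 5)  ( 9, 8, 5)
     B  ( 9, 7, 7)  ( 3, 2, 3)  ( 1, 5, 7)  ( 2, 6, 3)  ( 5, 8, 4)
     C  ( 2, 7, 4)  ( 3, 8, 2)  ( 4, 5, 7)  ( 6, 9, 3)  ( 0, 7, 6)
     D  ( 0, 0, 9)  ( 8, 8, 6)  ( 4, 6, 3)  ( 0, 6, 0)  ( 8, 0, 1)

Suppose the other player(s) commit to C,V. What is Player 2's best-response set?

argmax u_2 = {S}

u_2(P vs C,V) = 7
u_2(Q vs C,V) = 8
u_2(R vs C,V) = 5
u_2(S vs C,V) = 9
u_2(T vs C,V) = 7
max payoff 9 at {S}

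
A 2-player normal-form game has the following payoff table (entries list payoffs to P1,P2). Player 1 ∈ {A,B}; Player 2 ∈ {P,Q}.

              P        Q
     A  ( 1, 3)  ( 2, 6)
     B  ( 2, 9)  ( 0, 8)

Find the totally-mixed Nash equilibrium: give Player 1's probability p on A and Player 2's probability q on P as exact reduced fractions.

(p,q) = (1/4, 2/3)

P1 indiff ⇒ q·1+(1-q)·2 = q·2+(1-q)·0 ⇒ q(-1) = (1-q)(-2) ⇒ q = 2/3
P2 indiff ⇒ p·3+(1-p)·9 = p·6+(1-p)·8 ⇒ p(-3) = (1-p)(-1) ⇒ p = 1/4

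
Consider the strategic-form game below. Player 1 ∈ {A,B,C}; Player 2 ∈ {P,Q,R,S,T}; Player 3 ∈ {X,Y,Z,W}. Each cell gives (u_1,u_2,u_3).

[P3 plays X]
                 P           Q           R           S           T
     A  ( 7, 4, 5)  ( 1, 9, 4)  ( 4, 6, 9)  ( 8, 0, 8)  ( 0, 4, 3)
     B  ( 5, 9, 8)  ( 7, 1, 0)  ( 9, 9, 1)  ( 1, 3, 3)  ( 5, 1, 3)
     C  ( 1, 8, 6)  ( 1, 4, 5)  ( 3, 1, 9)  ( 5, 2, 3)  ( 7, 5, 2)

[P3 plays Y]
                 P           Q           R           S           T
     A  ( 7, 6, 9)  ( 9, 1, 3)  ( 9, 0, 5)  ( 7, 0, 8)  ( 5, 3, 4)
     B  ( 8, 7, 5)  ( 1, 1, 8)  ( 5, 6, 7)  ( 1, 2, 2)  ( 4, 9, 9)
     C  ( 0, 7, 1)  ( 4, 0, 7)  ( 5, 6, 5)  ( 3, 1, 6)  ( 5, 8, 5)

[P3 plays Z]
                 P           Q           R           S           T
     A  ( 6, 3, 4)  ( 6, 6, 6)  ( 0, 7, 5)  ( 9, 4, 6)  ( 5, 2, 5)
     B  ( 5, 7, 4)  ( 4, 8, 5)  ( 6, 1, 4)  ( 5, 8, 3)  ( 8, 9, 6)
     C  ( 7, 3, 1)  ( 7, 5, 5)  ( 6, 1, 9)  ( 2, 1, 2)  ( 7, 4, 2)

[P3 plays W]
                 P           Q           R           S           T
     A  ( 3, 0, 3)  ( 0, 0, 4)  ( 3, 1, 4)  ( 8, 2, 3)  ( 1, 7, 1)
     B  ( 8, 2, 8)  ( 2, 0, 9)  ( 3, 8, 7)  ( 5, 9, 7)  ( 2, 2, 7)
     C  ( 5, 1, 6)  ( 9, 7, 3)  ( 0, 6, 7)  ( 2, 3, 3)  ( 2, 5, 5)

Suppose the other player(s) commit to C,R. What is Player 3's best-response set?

argmax u_3 = {X,Z}

u_3(X vs C,R) = 9
u_3(Y vs C,R) = 5
u_3(Z vs C,R) = 9
u_3(W vs C,R) = 7
max payoff 9 at {X,Z}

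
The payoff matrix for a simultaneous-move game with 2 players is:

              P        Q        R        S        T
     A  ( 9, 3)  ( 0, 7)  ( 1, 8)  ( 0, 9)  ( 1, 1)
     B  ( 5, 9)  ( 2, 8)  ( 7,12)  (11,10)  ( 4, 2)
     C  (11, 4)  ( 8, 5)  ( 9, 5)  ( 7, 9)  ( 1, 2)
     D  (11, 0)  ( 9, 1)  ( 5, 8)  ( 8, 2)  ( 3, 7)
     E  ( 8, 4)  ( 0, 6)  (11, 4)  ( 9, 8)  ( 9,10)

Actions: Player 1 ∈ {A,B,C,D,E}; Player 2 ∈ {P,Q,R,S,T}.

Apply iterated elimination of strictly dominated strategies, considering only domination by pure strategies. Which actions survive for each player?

P1 drop A (D beats it: P:11>9 Q:9>0 R:5>1 S:8>0 T:3>1)
P2 drop P (S beats it: B:10>9 C:9>4 D:2>0 E:8>4)
P2 drop Q (S beats it: B:10>8 C:9>5 D:2>1 E:8>6)
P1 drop C (E beats it: R:11>9 S:9>7 T:9>1)
P1 drop D (B beats it: R:7>5 S:11>8 T:4>3)
P1→{B,E} P2→{R,S,T}

IESDS → P1:{B,E} P2:{R,S,T}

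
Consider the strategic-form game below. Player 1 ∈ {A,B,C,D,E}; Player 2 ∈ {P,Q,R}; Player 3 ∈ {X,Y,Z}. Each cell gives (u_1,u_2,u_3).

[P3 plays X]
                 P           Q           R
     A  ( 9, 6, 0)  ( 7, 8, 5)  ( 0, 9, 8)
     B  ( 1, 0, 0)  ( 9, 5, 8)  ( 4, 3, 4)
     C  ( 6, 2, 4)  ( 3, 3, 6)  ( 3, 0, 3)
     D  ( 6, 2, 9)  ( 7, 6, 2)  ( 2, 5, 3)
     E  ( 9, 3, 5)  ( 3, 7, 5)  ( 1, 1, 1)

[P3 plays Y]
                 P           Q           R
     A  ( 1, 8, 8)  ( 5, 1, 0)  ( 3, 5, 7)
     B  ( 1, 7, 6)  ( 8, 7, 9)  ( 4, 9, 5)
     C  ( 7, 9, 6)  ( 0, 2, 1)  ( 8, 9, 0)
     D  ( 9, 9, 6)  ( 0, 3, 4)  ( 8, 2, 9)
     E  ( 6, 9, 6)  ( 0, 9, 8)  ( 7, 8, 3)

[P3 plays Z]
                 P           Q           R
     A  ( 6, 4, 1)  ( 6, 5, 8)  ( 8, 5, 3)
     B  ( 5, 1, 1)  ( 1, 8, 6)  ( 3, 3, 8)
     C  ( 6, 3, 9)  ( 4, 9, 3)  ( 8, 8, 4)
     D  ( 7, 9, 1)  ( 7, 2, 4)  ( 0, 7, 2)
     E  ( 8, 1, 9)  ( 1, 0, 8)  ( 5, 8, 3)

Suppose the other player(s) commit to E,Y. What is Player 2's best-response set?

P2 best: {P,Q}

u_2(P vs E,Y) = 9
u_2(Q vs E,Y) = 9
u_2(R vs E,Y) = 8
max payoff 9 at {P,Q}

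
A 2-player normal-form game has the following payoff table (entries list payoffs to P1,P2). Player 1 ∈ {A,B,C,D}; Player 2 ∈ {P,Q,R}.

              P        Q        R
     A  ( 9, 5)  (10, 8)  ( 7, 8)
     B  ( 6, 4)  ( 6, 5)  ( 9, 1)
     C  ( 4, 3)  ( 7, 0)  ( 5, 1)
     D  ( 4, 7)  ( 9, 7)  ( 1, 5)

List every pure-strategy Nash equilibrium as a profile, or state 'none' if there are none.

(A,P): not NE [P2→R gives 8>5]
(A,Q): NE
(A,R): not NE [P1→B gives 9>7]
(B,P): not NE [P1→A gives 9>6; P2→Q gives 5>4]
(B,Q): not NE [P1→A gives 10>6]
(B,R): not NE [P2→Q gives 5>1]
(C,P): not NE [P1→A gives 9>4]
(C,Q): not NE [P1→A gives 10>7; P2→P gives 3>0]
(C,R): not NE [P1→B gives 9>5; P2→P gives 3>1]
(D,P): not NE [P1→A gives 9>4]
(D,Q): not NE [P1→A gives 10>9]
(D,R): not NE [P1→B gives 9>1; P2→Q gives 7>5]

PSNE = {(A,Q)}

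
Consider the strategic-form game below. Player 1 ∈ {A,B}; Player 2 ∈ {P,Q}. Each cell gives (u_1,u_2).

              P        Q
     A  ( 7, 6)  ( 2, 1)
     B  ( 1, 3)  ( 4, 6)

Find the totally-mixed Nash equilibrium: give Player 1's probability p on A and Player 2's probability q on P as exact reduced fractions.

(p,q) = (3/8, 1/4)

P1 indiff ⇒ q·7+(1-q)·2 = q·1+(1-q)·4 ⇒ q(6) = (1-q)(2) ⇒ q = 1/4
P2 indiff ⇒ p·6+(1-p)·3 = p·1+(1-p)·6 ⇒ p(5) = (1-p)(3) ⇒ p = 3/8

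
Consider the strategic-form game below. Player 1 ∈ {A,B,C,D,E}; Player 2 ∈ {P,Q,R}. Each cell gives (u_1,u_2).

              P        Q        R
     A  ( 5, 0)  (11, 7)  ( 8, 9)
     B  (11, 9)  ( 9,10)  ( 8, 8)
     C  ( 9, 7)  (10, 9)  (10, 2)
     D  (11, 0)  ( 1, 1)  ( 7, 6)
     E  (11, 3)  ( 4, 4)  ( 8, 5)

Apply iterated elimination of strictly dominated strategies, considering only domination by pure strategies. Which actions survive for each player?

IESDS → P1:{A,C} P2:{Q,R}

P2 drop P (Q beats it: A:7>0 B:10>9 C:9>7 D:1>0 E:4>3)
P1 drop B (C beats it: Q:10>9 R:10>8)
P1 drop D (A beats it: Q:11>1 R:8>7)
P1 drop E (C beats it: Q:10>4 R:10>8)
P1→{A,C} P2→{Q,R}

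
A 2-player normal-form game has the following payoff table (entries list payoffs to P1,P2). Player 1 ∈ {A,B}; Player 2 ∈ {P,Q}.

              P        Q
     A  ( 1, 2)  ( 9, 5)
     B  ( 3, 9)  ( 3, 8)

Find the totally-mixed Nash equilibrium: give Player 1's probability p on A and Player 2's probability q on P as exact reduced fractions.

P1 mixes 1/4 on A; P2 mixes 3/4 on P

P1 indiff ⇒ q·1+(1-q)·9 = q·3+(1-q)·3 ⇒ q(-2) = (1-q)(-6) ⇒ q = 3/4
P2 indiff ⇒ p·2+(1-p)·9 = p·5+(1-p)·8 ⇒ p(-3) = (1-p)(-1) ⇒ p = 1/4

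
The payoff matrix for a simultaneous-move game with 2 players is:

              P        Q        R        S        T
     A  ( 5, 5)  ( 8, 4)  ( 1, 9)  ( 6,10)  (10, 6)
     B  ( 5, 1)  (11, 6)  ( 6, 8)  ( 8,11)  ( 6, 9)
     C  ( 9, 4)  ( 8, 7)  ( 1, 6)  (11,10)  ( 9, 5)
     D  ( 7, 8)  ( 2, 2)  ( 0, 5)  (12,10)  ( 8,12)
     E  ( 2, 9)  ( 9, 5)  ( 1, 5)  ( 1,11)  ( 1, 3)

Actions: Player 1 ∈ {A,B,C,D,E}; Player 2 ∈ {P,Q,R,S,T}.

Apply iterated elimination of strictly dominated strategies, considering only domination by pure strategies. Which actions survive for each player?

Remaining: P1:{A,C,D} P2:{S,T}

P1 drop E (B beats it: P:5>2 Q:11>9 R:6>1 S:8>1 T:6>1)
P2 drop P (S beats it: A:10>5 B:11>1 C:10>4 D:10>8)
P2 drop Q (S beats it: A:10>4 B:11>6 C:10>7 D:10>2)
P2 drop R (S beats it: A:10>9 B:11>8 C:10>6 D:10>5)
P1 drop B (C beats it: S:11>8 T:9>6)
P1→{A,C,D} P2→{S,T}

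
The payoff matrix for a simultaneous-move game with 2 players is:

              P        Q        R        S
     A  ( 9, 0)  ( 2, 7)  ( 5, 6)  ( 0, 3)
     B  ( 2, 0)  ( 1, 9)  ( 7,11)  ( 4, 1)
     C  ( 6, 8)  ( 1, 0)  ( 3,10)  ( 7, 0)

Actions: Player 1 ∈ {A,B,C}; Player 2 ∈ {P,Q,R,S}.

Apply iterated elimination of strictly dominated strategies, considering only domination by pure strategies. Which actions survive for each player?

P2 drop P (R beats it: A:6>0 B:11>0 C:10>8)
P2 drop S (R beats it: A:6>3 B:11>1 C:10>0)
P1 drop C (A beats it: Q:2>1 R:5>3)
P1→{A,B} P2→{Q,R}

Survivors P1:{A,B} P2:{Q,R}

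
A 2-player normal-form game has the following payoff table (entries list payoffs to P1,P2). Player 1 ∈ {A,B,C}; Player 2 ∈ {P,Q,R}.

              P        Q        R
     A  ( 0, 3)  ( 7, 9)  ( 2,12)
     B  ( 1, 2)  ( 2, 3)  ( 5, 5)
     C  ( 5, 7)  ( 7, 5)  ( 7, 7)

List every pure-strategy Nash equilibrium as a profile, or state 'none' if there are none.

(A,P): not NE [P1→C gives 5>0; P2→R gives 12>3]
(A,Q): not NE [P2→R gives 12>9]
(A,R): not NE [P1→C gives 7>2]
(B,P): not NE [P1→C gives 5>1; P2→R gives 5>2]
(B,Q): not NE [P1→C gives 7>2; P2→R gives 5>3]
(B,R): not NE [P1→C gives 7>5]
(C,P): NE
(C,Q): not NE [P2→R gives 7>5]
(C,R): NE

NE set: (C,P), (C,R)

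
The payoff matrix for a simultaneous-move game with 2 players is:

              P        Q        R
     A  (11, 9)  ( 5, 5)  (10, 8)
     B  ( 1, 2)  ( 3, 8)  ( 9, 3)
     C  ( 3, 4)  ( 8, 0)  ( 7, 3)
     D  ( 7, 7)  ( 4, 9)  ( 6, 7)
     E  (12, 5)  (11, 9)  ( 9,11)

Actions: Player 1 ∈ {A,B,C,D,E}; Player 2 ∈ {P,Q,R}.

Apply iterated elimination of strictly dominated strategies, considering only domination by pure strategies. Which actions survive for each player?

Survivors P1:{A,E} P2:{P,R}

P1 drop B (A beats it: P:11>1 Q:5>3 R:10>9)
P1 drop C (E beats it: P:12>3 Q:11>8 R:9>7)
P1 drop D (A beats it: P:11>7 Q:5>4 R:10>6)
P2 drop Q (R beats it: A:8>5 E:11>9)
P1→{A,E} P2→{P,R}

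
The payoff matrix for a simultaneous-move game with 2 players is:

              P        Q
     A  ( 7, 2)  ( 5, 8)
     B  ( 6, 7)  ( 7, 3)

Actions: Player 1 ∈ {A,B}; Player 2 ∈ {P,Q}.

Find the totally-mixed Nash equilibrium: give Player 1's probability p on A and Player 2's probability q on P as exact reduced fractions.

P1 mixes 2/5 on A; P2 mixes 2/3 on P

P1 indiff ⇒ q·7+(1-q)·5 = q·6+(1-q)·7 ⇒ q(1) = (1-q)(2) ⇒ q = 2/3
P2 indiff ⇒ p·2+(1-p)·7 = p·8+(1-p)·3 ⇒ p(-6) = (1-p)(-4) ⇒ p = 2/5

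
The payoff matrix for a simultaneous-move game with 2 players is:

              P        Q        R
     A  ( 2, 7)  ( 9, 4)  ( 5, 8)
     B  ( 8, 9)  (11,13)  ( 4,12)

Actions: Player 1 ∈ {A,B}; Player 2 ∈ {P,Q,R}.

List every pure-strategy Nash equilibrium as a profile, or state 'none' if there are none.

NE set: (A,R), (B,Q)

(A,P): not NE [P1→B gives 8>2; P2→R gives 8>7]
(A,Q): not NE [P1→B gives 11>9; P2→R gives 8>4]
(A,R): NE
(B,P): not NE [P2→Q gives 13>9]
(B,Q): NE
(B,R): not NE [P1→A gives 5>4; P2→Q gives 13>12]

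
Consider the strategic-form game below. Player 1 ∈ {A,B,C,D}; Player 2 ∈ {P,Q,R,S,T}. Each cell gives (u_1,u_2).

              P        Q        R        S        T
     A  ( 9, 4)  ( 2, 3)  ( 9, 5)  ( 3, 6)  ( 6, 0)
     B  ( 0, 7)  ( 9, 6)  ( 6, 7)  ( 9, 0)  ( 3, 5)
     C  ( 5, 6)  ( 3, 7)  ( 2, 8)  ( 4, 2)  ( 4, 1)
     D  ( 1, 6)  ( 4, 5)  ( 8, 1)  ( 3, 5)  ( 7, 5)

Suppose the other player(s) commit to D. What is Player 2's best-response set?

P2 best: {P}

u_2(P vs D) = 6
u_2(Q vs D) = 5
u_2(R vs D) = 1
u_2(S vs D) = 5
u_2(T vs D) = 5
max payoff 6 at {P}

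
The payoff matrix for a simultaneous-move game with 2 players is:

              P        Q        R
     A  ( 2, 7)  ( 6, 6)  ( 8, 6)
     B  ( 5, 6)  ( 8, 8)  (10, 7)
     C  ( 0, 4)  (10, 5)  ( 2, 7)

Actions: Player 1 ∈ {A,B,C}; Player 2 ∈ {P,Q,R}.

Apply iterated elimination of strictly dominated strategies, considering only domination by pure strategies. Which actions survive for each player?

IESDS → P1:{B,C} P2:{Q,R}

P1 drop A (B beats it: P:5>2 Q:8>6 R:10>8)
P2 drop P (Q beats it: B:8>6 C:5>4)
P1→{B,C} P2→{Q,R}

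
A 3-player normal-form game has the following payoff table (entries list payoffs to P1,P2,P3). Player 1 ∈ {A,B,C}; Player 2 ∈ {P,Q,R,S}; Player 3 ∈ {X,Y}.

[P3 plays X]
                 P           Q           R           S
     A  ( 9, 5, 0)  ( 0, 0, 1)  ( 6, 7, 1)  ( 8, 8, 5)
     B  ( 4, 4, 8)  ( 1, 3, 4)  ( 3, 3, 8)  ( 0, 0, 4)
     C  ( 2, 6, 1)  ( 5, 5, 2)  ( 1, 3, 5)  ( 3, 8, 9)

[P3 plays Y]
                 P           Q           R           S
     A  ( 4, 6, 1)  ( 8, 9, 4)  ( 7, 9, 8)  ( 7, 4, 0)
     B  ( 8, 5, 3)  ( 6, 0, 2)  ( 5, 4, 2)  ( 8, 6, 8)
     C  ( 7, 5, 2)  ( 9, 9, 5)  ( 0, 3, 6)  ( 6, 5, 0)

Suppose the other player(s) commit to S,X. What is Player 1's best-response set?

u_1(A vs S,X) = 8
u_1(B vs S,X) = 0
u_1(C vs S,X) = 3
max payoff 8 at {A}

P1 best: {A}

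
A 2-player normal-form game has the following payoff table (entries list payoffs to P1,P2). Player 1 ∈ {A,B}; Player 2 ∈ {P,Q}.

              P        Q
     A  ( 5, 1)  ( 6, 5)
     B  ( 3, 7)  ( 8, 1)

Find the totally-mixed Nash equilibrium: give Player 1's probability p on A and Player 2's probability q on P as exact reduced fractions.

P1 indiff ⇒ q·5+(1-q)·6 = q·3+(1-q)·8 ⇒ q(2) = (1-q)(2) ⇒ q = 1/2
P2 indiff ⇒ p·1+(1-p)·7 = p·5+(1-p)·1 ⇒ p(-4) = (1-p)(-6) ⇒ p = 3/5

p=3/5, q=1/2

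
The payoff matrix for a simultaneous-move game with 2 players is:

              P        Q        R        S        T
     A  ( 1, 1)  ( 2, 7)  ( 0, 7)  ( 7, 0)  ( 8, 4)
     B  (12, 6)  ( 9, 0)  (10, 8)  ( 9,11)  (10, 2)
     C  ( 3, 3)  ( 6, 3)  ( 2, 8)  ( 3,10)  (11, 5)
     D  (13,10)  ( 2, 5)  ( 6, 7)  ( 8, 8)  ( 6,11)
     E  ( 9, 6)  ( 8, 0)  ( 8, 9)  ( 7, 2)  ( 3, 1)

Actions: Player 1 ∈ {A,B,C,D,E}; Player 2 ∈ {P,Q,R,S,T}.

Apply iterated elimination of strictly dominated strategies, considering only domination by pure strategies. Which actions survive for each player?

Remaining: P1:{B,C,D} P2:{P,S,T}

P1 drop A (B beats it: P:12>1 Q:9>2 R:10>0 S:9>7 T:10>8)
P1 drop E (B beats it: P:12>9 Q:9>8 R:10>8 S:9>7 T:10>3)
P2 drop Q (R beats it: B:8>0 C:8>3 D:7>5)
P2 drop R (S beats it: B:11>8 C:10>8 D:8>7)
P1→{B,C,D} P2→{P,S,T}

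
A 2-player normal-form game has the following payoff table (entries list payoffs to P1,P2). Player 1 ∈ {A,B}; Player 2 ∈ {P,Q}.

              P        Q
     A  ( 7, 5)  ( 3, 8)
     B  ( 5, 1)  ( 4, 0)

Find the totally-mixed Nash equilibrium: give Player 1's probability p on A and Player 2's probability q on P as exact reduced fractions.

P1 indiff ⇒ q·7+(1-q)·3 = q·5+(1-q)·4 ⇒ q(2) = (1-q)(1) ⇒ q = 1/3
P2 indiff ⇒ p·5+(1-p)·1 = p·8+(1-p)·0 ⇒ p(-3) = (1-p)(-1) ⇒ p = 1/4

(p,q) = (1/4, 1/3)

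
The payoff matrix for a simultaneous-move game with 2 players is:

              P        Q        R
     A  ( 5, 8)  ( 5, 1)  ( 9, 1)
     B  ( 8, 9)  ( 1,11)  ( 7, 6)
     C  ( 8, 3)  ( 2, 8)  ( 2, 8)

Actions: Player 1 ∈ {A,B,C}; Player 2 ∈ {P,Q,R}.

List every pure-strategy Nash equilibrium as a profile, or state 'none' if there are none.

(A,P): not NE [P1→C gives 8>5]
(A,Q): not NE [P2→P gives 8>1]
(A,R): not NE [P2→P gives 8>1]
(B,P): not NE [P2→Q gives 11>9]
(B,Q): not NE [P1→A gives 5>1]
(B,R): not NE [P1→A gives 9>7; P2→Q gives 11>6]
(C,P): not NE [P2→R gives 8>3]
(C,Q): not NE [P1→A gives 5>2]
(C,R): not NE [P1→A gives 9>2]

No pure NE.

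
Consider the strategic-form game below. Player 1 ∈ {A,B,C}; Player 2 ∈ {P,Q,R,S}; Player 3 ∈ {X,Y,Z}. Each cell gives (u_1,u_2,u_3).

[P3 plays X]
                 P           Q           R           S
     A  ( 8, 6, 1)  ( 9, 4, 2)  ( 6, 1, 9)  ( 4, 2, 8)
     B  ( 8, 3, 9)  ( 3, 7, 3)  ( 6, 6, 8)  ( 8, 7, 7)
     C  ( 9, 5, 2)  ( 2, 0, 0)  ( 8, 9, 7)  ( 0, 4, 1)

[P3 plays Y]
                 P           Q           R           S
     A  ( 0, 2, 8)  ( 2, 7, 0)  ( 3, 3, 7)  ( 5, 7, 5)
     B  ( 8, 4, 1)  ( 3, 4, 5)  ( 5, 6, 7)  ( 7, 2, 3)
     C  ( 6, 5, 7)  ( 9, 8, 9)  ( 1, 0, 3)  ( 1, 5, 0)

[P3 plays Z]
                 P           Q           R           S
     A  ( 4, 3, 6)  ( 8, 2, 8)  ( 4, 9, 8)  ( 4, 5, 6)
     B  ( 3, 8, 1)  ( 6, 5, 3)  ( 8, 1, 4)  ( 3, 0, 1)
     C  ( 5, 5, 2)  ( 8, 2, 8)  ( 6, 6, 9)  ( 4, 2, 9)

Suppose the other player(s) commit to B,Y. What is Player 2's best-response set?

argmax u_2 = {R}

u_2(P vs B,Y) = 4
u_2(Q vs B,Y) = 4
u_2(R vs B,Y) = 6
u_2(S vs B,Y) = 2
max payoff 6 at {R}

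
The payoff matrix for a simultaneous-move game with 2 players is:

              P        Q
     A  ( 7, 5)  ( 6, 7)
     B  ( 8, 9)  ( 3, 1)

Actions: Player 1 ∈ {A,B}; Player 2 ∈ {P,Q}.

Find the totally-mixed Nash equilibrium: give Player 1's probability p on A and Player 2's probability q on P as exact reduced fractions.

P1 indiff ⇒ q·7+(1-q)·6 = q·8+(1-q)·3 ⇒ q(-1) = (1-q)(-3) ⇒ q = 3/4
P2 indiff ⇒ p·5+(1-p)·9 = p·7+(1-p)·1 ⇒ p(-2) = (1-p)(-8) ⇒ p = 4/5

P1 mixes 4/5 on A; P2 mixes 3/4 on P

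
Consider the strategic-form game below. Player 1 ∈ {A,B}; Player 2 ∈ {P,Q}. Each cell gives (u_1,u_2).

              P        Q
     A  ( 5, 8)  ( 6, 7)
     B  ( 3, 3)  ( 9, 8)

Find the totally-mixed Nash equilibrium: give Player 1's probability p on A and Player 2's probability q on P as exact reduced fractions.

P1 mixes 5/6 on A; P2 mixes 3/5 on P

P1 indiff ⇒ q·5+(1-q)·6 = q·3+(1-q)·9 ⇒ q(2) = (1-q)(3) ⇒ q = 3/5
P2 indiff ⇒ p·8+(1-p)·3 = p·7+(1-p)·8 ⇒ p(1) = (1-p)(5) ⇒ p = 5/6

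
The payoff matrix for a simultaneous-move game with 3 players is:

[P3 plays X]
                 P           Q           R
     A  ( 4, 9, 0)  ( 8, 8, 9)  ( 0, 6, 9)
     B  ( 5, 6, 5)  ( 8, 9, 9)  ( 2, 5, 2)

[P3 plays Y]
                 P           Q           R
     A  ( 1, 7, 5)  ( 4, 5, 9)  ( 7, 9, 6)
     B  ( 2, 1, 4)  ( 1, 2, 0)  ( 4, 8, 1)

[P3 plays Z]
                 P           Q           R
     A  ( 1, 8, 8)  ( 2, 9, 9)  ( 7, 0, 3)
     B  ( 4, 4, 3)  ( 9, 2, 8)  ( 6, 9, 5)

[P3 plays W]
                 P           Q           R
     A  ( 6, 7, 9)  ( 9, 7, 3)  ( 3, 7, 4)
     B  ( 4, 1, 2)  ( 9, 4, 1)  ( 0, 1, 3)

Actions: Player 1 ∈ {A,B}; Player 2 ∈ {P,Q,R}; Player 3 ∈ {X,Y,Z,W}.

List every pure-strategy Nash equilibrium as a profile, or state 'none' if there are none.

Nash profiles: (A,P,W), (B,Q,X)

(A,P,X): not NE [P1→B gives 5>4; P3→W gives 9>0]
(A,P,Y): not NE [P1→B gives 2>1; P2→R gives 9>7; P3→W gives 9>5]
(A,P,Z): not NE [P1→B gives 4>1; P2→Q gives 9>8; P3→W gives 9>8]
(A,P,W): NE
(A,Q,X): not NE [P2→P gives 9>8]
(A,Q,Y): not NE [P2→R gives 9>5]
(A,Q,Z): not NE [P1→B gives 9>2]
(A,Q,W): not NE [P3→Z gives 9>3]
(A,R,X): not NE [P1→B gives 2>0; P2→P gives 9>6]
(A,R,Y): not NE [P3→X gives 9>6]
(A,R,Z): not NE [P2→Q gives 9>0; P3→X gives 9>3]
(A,R,W): not NE [P3→X gives 9>4]
(B,P,X): not NE [P2→Q gives 9>6]
(B,P,Y): not NE [P2→R gives 8>1; P3→X gives 5>4]
(B,P,Z): not NE [P2→R gives 9>4; P3→X gives 5>3]
(B,P,W): not NE [P1→A gives 6>4; P2→Q gives 4>1; P3→X gives 5>2]
(B,Q,X): NE
(B,Q,Y): not NE [P1→A gives 4>1; P2→R gives 8>2; P3→X gives 9>0]
(B,Q,Z): not NE [P2→R gives 9>2; P3→X gives 9>8]
(B,Q,W): not NE [P3→X gives 9>1]
(B,R,X): not NE [P2→Q gives 9>5; P3→Z gives 5>2]
(B,R,Y): not NE [P1→A gives 7>4; P3→Z gives 5>1]
(B,R,Z): not NE [P1→A gives 7>6]
(B,R,W): not NE [P1→A gives 3>0; P2→Q gives 4>1; P3→Z gives 5>3]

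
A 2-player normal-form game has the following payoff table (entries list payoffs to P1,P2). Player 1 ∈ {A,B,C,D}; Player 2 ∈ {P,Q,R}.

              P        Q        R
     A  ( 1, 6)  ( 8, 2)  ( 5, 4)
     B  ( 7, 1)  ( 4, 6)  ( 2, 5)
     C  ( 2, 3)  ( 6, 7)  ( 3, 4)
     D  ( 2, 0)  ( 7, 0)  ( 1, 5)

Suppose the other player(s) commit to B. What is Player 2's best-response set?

u_2(P vs B) = 1
u_2(Q vs B) = 6
u_2(R vs B) = 5
max payoff 6 at {Q}

BR_2 = {Q}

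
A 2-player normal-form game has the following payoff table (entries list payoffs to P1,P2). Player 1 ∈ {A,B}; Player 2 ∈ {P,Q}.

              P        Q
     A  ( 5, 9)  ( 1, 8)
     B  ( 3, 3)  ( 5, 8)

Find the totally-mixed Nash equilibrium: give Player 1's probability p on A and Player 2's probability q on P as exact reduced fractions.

P1 mixes 5/6 on A; P2 mixes 2/3 on P

P1 indiff ⇒ q·5+(1-q)·1 = q·3+(1-q)·5 ⇒ q(2) = (1-q)(4) ⇒ q = 2/3
P2 indiff ⇒ p·9+(1-p)·3 = p·8+(1-p)·8 ⇒ p(1) = (1-p)(5) ⇒ p = 5/6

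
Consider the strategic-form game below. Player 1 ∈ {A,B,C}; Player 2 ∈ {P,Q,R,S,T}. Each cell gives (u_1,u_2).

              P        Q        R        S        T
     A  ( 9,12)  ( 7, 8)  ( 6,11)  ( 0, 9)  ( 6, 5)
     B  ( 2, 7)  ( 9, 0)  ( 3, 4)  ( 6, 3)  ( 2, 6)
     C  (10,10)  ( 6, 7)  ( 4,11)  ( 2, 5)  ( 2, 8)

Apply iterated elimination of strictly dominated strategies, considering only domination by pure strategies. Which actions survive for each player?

P2 drop Q (P beats it: A:12>8 B:7>0 C:10>7)
P2 drop S (P beats it: A:12>9 B:7>3 C:10>5)
P1 drop B (A beats it: P:9>2 R:6>3 T:6>2)
P2 drop T (P beats it: A:12>5 C:10>8)
P1→{A,C} P2→{P,R}

Remaining: P1:{A,C} P2:{P,R}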